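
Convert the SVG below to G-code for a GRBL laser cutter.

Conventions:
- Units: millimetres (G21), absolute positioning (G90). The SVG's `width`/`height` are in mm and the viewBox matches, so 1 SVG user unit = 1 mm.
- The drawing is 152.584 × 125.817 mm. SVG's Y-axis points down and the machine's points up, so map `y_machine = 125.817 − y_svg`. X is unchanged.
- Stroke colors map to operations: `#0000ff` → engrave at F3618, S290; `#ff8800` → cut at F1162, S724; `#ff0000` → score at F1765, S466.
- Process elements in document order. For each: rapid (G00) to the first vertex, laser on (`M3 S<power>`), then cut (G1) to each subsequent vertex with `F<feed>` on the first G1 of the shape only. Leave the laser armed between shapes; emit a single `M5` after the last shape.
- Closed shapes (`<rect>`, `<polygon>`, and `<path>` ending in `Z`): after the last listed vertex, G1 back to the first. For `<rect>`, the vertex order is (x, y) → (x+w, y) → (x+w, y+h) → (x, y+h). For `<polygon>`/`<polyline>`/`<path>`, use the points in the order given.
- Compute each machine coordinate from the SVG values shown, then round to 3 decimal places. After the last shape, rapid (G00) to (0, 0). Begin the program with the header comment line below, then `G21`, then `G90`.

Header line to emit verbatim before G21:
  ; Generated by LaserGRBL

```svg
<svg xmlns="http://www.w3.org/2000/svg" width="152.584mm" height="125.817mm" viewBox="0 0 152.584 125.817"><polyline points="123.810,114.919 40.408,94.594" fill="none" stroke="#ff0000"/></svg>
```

; Generated by LaserGRBL
G21
G90
G00 X123.810 Y10.898
M3 S466
G1 X40.408 Y31.223 F1765
M5
G00 X0.000 Y0.000

viewBox `0 0 152.584 125.817` with mm width/height → 1 unit = 1 mm. Flip: y_m = 125.817 − y_svg.

**Shape 1** — `<polyline>` line segment, stroke `#ff0000` → score (S466, F1765). Machine vertices: (123.810,10.898) → (40.408,31.223). Open path.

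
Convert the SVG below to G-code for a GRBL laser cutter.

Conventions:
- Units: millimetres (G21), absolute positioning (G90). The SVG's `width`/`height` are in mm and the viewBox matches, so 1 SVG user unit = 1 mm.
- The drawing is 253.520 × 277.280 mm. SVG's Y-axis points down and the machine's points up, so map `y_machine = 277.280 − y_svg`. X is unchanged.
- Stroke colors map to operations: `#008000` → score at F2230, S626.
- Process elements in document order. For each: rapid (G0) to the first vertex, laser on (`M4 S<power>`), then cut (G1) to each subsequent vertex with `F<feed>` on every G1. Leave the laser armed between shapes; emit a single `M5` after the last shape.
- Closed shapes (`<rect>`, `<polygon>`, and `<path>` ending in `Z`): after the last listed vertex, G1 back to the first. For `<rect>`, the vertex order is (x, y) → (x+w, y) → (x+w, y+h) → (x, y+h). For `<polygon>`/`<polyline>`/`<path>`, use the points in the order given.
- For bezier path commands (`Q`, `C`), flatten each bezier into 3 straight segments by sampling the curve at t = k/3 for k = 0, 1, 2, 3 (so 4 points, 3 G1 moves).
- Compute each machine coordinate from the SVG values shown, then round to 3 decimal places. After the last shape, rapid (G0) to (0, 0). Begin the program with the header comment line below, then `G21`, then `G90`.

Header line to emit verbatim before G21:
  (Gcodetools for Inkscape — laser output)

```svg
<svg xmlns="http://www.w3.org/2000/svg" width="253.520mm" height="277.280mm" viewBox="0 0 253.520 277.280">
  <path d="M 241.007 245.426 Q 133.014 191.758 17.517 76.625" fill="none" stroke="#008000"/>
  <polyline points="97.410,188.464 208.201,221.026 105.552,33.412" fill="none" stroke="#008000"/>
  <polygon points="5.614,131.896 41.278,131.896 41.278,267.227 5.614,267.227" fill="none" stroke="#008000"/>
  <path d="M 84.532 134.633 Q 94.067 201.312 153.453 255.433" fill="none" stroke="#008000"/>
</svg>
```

1 u = 1 mm; y_m = 277.280 − y.

[1] `<path>` quadratic bezier, #008000→score S626 F2230: (241.007,31.854) → (168.178,74.462) → (93.681,130.729) → (17.517,200.655)

[2] `<polyline>` open polyline, #008000→score S626 F2230: (97.410,88.816) → (208.201,56.254) → (105.552,243.868)

[3] `<polygon>` rectangle, #008000→score S626 F2230: (5.614,145.384) → (41.278,145.384) → (41.278,10.053) → (5.614,10.053) → (5.614,145.384) (closed)

[4] `<path>` quadratic bezier, #008000→score S626 F2230: (84.532,142.647) → (96.428,99.590) → (119.401,59.323) → (153.453,21.847)

(Gcodetools for Inkscape — laser output)
G21
G90
G0 X241.007 Y31.854
M4 S626
G1 X168.178 Y74.462 F2230
G1 X93.681 Y130.729 F2230
G1 X17.517 Y200.655 F2230
G0 X97.410 Y88.816
M4 S626
G1 X208.201 Y56.254 F2230
G1 X105.552 Y243.868 F2230
G0 X5.614 Y145.384
M4 S626
G1 X41.278 Y145.384 F2230
G1 X41.278 Y10.053 F2230
G1 X5.614 Y10.053 F2230
G1 X5.614 Y145.384 F2230
G0 X84.532 Y142.647
M4 S626
G1 X96.428 Y99.590 F2230
G1 X119.401 Y59.323 F2230
G1 X153.453 Y21.847 F2230
M5
G0 X0.000 Y0.000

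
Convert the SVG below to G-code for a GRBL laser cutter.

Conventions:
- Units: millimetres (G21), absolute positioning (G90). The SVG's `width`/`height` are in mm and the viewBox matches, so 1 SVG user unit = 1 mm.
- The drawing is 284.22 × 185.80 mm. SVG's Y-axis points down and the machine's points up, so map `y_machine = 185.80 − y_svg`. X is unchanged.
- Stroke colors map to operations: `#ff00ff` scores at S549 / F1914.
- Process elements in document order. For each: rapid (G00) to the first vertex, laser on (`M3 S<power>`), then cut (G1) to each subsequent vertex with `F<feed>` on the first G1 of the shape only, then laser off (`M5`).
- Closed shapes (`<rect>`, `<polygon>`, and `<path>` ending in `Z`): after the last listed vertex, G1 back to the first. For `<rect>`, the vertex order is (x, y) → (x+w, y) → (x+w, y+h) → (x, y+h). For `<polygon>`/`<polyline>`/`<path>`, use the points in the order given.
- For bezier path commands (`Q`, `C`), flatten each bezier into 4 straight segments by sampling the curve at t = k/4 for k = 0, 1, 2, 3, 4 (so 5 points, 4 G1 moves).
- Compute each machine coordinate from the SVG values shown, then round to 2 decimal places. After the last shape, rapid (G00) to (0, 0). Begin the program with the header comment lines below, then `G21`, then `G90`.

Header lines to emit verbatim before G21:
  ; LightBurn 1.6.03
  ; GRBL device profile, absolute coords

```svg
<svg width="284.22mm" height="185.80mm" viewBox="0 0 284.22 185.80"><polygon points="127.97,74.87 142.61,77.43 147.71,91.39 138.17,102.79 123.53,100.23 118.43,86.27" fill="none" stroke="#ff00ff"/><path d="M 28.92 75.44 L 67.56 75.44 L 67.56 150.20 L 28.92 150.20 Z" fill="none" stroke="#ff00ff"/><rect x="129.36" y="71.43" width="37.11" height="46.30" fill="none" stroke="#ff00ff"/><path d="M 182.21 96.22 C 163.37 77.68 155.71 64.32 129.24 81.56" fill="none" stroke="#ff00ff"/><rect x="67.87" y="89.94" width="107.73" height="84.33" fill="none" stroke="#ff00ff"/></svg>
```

Since the viewBox matches the mm dimensions, user units are millimetres directly. The only transform is the Y-flip y_m = 185.80 − y_svg.

Shape 1 is a regular polygon drawn with `<polygon>`. Its stroke #ff00ff means score at S549, F1914. After flipping Y the toolpath is (127.97,110.93) → (142.61,108.37) → (147.71,94.41) → (138.17,83.01) → (123.53,85.57) → (118.43,99.53) → (127.97,110.93), returning to the start.

Shape 2 is a rectangle drawn with `<path>`. Its stroke #ff00ff means score at S549, F1914. After flipping Y the toolpath is (28.92,110.36) → (67.56,110.36) → (67.56,35.60) → (28.92,35.60) → (28.92,110.36), returning to the start.

Shape 3 is a rectangle drawn with `<rect>`. Its stroke #ff00ff means score at S549, F1914. After flipping Y the toolpath is (129.36,114.37) → (166.47,114.37) → (166.47,68.07) → (129.36,68.07) → (129.36,114.37), returning to the start.

Shape 4 is a cubic bezier drawn with `<path>`. Its stroke #ff00ff means score at S549, F1914. After flipping Y the toolpath is (182.21,89.58) → (169.71,102.12) → (158.59,110.33) → (146.03,111.83) → (129.24,104.24).

Shape 5 is a rectangle drawn with `<rect>`. Its stroke #ff00ff means score at S549, F1914. After flipping Y the toolpath is (67.87,95.86) → (175.60,95.86) → (175.60,11.53) → (67.87,11.53) → (67.87,95.86), returning to the start.

; LightBurn 1.6.03
; GRBL device profile, absolute coords
G21
G90
G00 X127.97 Y110.93
M3 S549
G1 X142.61 Y108.37 F1914
G1 X147.71 Y94.41
G1 X138.17 Y83.01
G1 X123.53 Y85.57
G1 X118.43 Y99.53
G1 X127.97 Y110.93
M5
G00 X28.92 Y110.36
M3 S549
G1 X67.56 Y110.36 F1914
G1 X67.56 Y35.60
G1 X28.92 Y35.60
G1 X28.92 Y110.36
M5
G00 X129.36 Y114.37
M3 S549
G1 X166.47 Y114.37 F1914
G1 X166.47 Y68.07
G1 X129.36 Y68.07
G1 X129.36 Y114.37
M5
G00 X182.21 Y89.58
M3 S549
G1 X169.71 Y102.12 F1914
G1 X158.59 Y110.33
G1 X146.03 Y111.83
G1 X129.24 Y104.24
M5
G00 X67.87 Y95.86
M3 S549
G1 X175.60 Y95.86 F1914
G1 X175.60 Y11.53
G1 X67.87 Y11.53
G1 X67.87 Y95.86
M5
G00 X0.00 Y0.00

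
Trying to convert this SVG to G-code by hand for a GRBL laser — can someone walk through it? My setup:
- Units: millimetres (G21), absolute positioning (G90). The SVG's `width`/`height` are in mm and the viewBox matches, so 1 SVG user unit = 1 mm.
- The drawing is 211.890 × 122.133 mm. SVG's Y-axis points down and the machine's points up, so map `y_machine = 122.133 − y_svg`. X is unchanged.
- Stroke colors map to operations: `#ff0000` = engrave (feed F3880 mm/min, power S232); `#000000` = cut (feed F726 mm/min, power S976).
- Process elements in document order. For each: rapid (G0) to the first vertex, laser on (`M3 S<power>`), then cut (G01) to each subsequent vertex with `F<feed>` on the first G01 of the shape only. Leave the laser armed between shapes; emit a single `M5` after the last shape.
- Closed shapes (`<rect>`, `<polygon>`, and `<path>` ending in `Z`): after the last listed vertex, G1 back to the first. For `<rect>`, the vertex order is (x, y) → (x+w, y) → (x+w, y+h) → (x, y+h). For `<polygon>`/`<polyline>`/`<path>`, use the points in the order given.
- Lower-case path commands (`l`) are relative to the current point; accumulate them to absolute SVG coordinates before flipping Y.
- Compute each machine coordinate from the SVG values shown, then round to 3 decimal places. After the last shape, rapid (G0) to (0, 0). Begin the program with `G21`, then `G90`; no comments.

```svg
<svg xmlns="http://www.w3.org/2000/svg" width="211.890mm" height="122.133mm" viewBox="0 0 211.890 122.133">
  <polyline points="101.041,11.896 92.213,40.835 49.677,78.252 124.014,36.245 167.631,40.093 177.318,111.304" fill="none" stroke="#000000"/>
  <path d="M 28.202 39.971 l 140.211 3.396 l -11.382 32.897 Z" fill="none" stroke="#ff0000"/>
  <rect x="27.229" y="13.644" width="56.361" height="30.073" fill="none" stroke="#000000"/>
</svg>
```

G21
G90
G0 X101.041 Y110.237
M3 S976
G01 X92.213 Y81.298 F726
G01 X49.677 Y43.881
G01 X124.014 Y85.888
G01 X167.631 Y82.040
G01 X177.318 Y10.829
G0 X28.202 Y82.162
M3 S232
G01 X168.413 Y78.766 F3880
G01 X157.031 Y45.869
G01 X28.202 Y82.162
G0 X27.229 Y108.489
M3 S976
G01 X83.590 Y108.489 F726
G01 X83.590 Y78.416
G01 X27.229 Y78.416
G01 X27.229 Y108.489
M5
G0 X0.000 Y0.000

1 u = 1 mm; y_m = 122.133 − y.

[1] `<polyline>` open polyline, #000000→cut S976 F726: (101.041,110.237) → (92.213,81.298) → (49.677,43.881) → (124.014,85.888) → (167.631,82.040) → (177.318,10.829)

[2] `<path>` closed polygon, #ff0000→engrave S232 F3880: (28.202,82.162) → (168.413,78.766) → (157.031,45.869) → (28.202,82.162) (closed)

[3] `<rect>` rectangle, #000000→cut S976 F726: (27.229,108.489) → (83.590,108.489) → (83.590,78.416) → (27.229,78.416) → (27.229,108.489) (closed)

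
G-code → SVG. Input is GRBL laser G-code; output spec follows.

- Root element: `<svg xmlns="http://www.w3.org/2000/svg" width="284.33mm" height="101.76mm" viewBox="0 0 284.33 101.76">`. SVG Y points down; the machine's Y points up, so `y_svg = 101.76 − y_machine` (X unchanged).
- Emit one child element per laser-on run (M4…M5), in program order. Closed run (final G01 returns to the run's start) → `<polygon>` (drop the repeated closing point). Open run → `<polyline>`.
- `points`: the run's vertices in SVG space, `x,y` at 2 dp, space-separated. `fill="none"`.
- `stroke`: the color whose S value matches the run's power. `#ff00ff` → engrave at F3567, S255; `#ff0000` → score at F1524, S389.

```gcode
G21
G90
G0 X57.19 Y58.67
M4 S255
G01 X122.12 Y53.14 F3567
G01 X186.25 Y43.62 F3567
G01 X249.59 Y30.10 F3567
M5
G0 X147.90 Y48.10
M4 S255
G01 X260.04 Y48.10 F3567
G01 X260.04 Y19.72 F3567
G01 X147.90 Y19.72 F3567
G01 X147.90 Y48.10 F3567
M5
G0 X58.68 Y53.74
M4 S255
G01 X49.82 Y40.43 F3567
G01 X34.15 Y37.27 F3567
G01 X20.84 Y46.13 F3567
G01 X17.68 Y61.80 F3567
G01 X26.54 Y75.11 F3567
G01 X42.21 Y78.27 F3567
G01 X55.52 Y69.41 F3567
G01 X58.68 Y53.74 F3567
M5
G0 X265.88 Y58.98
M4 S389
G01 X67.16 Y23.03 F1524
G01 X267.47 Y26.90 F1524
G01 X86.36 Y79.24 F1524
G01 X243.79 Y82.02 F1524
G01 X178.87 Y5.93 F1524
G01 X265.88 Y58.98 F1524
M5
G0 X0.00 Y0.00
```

<svg xmlns="http://www.w3.org/2000/svg" width="284.33mm" height="101.76mm" viewBox="0 0 284.33 101.76">
  <polyline points="57.19,43.09 122.12,48.62 186.25,58.14 249.59,71.66" fill="none" stroke="#ff00ff"/>
  <polygon points="147.90,53.66 260.04,53.66 260.04,82.04 147.90,82.04" fill="none" stroke="#ff00ff"/>
  <polygon points="58.68,48.02 49.82,61.33 34.15,64.49 20.84,55.63 17.68,39.96 26.54,26.65 42.21,23.49 55.52,32.35" fill="none" stroke="#ff00ff"/>
  <polygon points="265.88,42.78 67.16,78.73 267.47,74.86 86.36,22.52 243.79,19.74 178.87,95.83" fill="none" stroke="#ff0000"/>
</svg>

Machine Y-up, SVG Y-down with viewBox height 101.76, so y_svg = 101.76 − y_machine; X carries over.

Run 1: S255 ⇒ engrave layer `#ff00ff`. The run is open, so emit a `<polyline>` with points (Y-flipped): 57.19,43.09 122.12,48.62 186.25,58.14 249.59,71.66.

Run 2: S255 ⇒ engrave layer `#ff00ff`. The run returns to its start, so emit a `<polygon>` with points (Y-flipped): 147.90,53.66 260.04,53.66 260.04,82.04 147.90,82.04.

Run 3: S255 ⇒ engrave layer `#ff00ff`. The run returns to its start, so emit a `<polygon>` with points (Y-flipped): 58.68,48.02 49.82,61.33 34.15,64.49 20.84,55.63 17.68,39.96 26.54,26.65 42.21,23.49 55.52,32.35.

Run 4: the run's S389 means `#ff0000` (score). The run returns to its start, so emit a `<polygon>` with points (Y-flipped): 265.88,42.78 67.16,78.73 267.47,74.86 86.36,22.52 243.79,19.74 178.87,95.83.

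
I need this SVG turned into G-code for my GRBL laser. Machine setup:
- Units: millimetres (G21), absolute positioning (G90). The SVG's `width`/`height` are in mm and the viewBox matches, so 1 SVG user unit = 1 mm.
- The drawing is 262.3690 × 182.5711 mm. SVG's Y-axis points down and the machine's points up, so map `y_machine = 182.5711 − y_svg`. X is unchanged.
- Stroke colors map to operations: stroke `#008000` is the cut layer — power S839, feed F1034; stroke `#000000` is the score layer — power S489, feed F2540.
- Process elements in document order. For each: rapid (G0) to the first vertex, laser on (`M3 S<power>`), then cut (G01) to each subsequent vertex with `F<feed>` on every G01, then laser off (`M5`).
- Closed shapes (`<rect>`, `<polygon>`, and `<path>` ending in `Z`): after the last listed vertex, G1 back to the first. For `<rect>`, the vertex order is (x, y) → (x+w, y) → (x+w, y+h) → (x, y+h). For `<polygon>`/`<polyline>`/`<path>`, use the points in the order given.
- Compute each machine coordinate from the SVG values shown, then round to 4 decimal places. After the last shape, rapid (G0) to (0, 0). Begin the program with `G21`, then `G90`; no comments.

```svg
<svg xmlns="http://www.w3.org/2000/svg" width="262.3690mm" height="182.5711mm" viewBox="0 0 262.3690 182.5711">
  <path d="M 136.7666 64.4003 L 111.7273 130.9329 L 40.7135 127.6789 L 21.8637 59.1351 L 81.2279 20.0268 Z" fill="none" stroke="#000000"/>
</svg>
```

G21
G90
G0 X136.7666 Y118.1708
M3 S489
G01 X111.7273 Y51.6382 F2540
G01 X40.7135 Y54.8922 F2540
G01 X21.8637 Y123.4360 F2540
G01 X81.2279 Y162.5443 F2540
G01 X136.7666 Y118.1708 F2540
M5
G0 X0.0000 Y0.0000

Since the viewBox matches the mm dimensions, user units are millimetres directly. The only transform is the Y-flip y_m = 182.5711 − y_svg.

Shape 1 is a regular polygon drawn with `<path>`. Its stroke #000000 means score at S489, F2540. After flipping Y the toolpath is (136.7666,118.1708) → (111.7273,51.6382) → (40.7135,54.8922) → (21.8637,123.4360) → (81.2279,162.5443) → (136.7666,118.1708), returning to the start.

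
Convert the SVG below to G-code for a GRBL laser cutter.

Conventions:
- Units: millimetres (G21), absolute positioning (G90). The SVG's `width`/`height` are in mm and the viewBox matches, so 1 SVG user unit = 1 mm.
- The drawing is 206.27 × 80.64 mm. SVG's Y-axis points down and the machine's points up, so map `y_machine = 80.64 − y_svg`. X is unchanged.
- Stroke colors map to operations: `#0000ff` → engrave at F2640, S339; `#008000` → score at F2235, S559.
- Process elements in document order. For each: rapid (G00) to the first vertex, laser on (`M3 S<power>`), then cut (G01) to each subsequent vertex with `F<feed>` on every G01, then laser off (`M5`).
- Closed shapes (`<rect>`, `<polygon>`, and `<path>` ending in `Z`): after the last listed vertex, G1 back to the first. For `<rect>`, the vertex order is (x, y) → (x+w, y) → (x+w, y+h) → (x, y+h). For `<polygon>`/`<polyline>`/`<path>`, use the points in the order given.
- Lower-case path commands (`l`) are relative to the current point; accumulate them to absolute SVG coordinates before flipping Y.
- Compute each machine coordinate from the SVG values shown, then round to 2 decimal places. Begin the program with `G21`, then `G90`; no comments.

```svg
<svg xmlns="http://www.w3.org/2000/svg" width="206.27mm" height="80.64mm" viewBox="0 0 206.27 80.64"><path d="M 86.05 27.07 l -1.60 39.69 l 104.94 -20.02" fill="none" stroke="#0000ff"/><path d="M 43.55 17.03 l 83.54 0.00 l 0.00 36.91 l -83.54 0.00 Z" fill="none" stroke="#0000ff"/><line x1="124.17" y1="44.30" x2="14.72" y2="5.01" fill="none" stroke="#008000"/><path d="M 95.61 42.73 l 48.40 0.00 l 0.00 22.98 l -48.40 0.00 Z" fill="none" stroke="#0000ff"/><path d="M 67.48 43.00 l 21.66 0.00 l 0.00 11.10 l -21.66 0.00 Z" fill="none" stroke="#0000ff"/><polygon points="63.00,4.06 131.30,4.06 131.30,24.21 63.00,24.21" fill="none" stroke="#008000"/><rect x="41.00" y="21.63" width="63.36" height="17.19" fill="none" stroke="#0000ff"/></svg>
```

Since the viewBox matches the mm dimensions, user units are millimetres directly. The only transform is the Y-flip y_m = 80.64 − y_svg.

Shape 1 is a open polyline drawn with `<path>`. Its stroke #0000ff means engrave at S339, F2640. After flipping Y the toolpath is (86.05,53.57) → (84.45,13.88) → (189.39,33.90).

Shape 2 is a rectangle drawn with `<path>`. Its stroke #0000ff means engrave at S339, F2640. After flipping Y the toolpath is (43.55,63.61) → (127.09,63.61) → (127.09,26.70) → (43.55,26.70) → (43.55,63.61), returning to the start.

Shape 3 is a line segment drawn with `<line>`. Its stroke #008000 means score at S559, F2235. After flipping Y the toolpath is (124.17,36.34) → (14.72,75.63).

Shape 4 is a rectangle drawn with `<path>`. Its stroke #0000ff means engrave at S339, F2640. After flipping Y the toolpath is (95.61,37.91) → (144.01,37.91) → (144.01,14.93) → (95.61,14.93) → (95.61,37.91), returning to the start.

Shape 5 is a rectangle drawn with `<path>`. Its stroke #0000ff means engrave at S339, F2640. After flipping Y the toolpath is (67.48,37.64) → (89.14,37.64) → (89.14,26.54) → (67.48,26.54) → (67.48,37.64), returning to the start.

Shape 6 is a rectangle drawn with `<polygon>`. Its stroke #008000 means score at S559, F2235. After flipping Y the toolpath is (63.00,76.58) → (131.30,76.58) → (131.30,56.43) → (63.00,56.43) → (63.00,76.58), returning to the start.

Shape 7 is a rectangle drawn with `<rect>`. Its stroke #0000ff means engrave at S339, F2640. After flipping Y the toolpath is (41.00,59.01) → (104.36,59.01) → (104.36,41.82) → (41.00,41.82) → (41.00,59.01), returning to the start.

G21
G90
G00 X86.05 Y53.57
M3 S339
G01 X84.45 Y13.88 F2640
G01 X189.39 Y33.90 F2640
M5
G00 X43.55 Y63.61
M3 S339
G01 X127.09 Y63.61 F2640
G01 X127.09 Y26.70 F2640
G01 X43.55 Y26.70 F2640
G01 X43.55 Y63.61 F2640
M5
G00 X124.17 Y36.34
M3 S559
G01 X14.72 Y75.63 F2235
M5
G00 X95.61 Y37.91
M3 S339
G01 X144.01 Y37.91 F2640
G01 X144.01 Y14.93 F2640
G01 X95.61 Y14.93 F2640
G01 X95.61 Y37.91 F2640
M5
G00 X67.48 Y37.64
M3 S339
G01 X89.14 Y37.64 F2640
G01 X89.14 Y26.54 F2640
G01 X67.48 Y26.54 F2640
G01 X67.48 Y37.64 F2640
M5
G00 X63.00 Y76.58
M3 S559
G01 X131.30 Y76.58 F2235
G01 X131.30 Y56.43 F2235
G01 X63.00 Y56.43 F2235
G01 X63.00 Y76.58 F2235
M5
G00 X41.00 Y59.01
M3 S339
G01 X104.36 Y59.01 F2640
G01 X104.36 Y41.82 F2640
G01 X41.00 Y41.82 F2640
G01 X41.00 Y59.01 F2640
M5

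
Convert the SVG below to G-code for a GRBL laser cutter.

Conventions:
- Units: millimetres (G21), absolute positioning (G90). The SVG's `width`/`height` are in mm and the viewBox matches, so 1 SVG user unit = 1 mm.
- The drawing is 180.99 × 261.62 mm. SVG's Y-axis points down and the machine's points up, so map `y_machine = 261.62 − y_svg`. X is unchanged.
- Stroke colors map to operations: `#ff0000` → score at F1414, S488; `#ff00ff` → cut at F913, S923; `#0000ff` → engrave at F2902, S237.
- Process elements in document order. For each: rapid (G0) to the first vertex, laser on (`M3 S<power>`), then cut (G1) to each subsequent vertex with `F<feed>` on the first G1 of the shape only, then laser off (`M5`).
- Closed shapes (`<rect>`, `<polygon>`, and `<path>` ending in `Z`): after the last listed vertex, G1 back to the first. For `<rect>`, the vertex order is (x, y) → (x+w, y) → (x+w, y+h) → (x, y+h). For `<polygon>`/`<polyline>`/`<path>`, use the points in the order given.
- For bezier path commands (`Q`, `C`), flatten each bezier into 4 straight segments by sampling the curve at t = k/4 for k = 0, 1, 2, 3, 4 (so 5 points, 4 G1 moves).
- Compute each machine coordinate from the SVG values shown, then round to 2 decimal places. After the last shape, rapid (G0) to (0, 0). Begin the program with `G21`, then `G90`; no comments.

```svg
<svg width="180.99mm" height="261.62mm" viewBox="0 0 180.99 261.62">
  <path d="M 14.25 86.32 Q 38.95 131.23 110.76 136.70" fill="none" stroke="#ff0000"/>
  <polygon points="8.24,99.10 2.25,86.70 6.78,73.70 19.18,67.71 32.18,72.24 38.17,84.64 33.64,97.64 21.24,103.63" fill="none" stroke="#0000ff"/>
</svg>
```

G21
G90
G0 X14.25 Y175.30
M3 S488
G1 X29.54 Y155.31 F1414
G1 X50.73 Y140.25
G1 X77.80 Y130.12
G1 X110.76 Y124.92
M5
G0 X8.24 Y162.52
M3 S237
G1 X2.25 Y174.92 F2902
G1 X6.78 Y187.92
G1 X19.18 Y193.91
G1 X32.18 Y189.38
G1 X38.17 Y176.98
G1 X33.64 Y163.98
G1 X21.24 Y157.99
G1 X8.24 Y162.52
M5
G0 X0.00 Y0.00

1 u = 1 mm; y_m = 261.62 − y.

[1] `<path>` quadratic bezier, #ff0000→score S488 F1414: (14.25,175.30) → (29.54,155.31) → (50.73,140.25) → (77.80,130.12) → (110.76,124.92)

[2] `<polygon>` regular polygon, #0000ff→engrave S237 F2902: (8.24,162.52) → (2.25,174.92) → (6.78,187.92) → (19.18,193.91) → (32.18,189.38) → (38.17,176.98) → (33.64,163.98) → (21.24,157.99) → (8.24,162.52) (closed)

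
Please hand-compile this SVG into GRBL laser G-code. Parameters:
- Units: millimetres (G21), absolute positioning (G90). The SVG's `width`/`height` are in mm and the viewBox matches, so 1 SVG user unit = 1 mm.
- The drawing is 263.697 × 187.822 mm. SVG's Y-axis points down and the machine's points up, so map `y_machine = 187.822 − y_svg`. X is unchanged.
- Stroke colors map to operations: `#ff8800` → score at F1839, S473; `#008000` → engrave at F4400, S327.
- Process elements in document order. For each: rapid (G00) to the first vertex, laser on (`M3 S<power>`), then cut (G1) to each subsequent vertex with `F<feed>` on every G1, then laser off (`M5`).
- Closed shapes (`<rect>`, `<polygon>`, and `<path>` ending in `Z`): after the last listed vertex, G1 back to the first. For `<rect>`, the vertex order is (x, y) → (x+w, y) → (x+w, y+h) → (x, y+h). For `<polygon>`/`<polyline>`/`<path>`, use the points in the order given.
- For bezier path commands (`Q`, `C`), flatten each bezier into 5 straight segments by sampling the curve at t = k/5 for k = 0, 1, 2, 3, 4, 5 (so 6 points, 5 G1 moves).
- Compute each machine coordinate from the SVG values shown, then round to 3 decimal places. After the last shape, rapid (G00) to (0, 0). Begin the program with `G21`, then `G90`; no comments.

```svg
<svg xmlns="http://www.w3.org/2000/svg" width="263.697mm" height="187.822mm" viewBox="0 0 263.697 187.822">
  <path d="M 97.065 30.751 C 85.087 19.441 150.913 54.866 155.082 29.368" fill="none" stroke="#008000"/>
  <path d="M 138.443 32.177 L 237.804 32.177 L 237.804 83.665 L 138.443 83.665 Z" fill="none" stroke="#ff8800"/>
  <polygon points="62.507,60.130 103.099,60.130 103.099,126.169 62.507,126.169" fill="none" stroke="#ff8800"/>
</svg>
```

1 u = 1 mm; y_m = 187.822 − y.

[1] `<path>` cubic bezier, #008000→engrave S327 F4400: (97.065,157.071) → (98.099,159.110) → (111.112,155.100) → (129.409,150.209) → (146.297,149.605) → (155.082,158.454)

[2] `<path>` rectangle, #ff8800→score S473 F1839: (138.443,155.645) → (237.804,155.645) → (237.804,104.157) → (138.443,104.157) → (138.443,155.645) (closed)

[3] `<polygon>` rectangle, #ff8800→score S473 F1839: (62.507,127.692) → (103.099,127.692) → (103.099,61.653) → (62.507,61.653) → (62.507,127.692) (closed)

G21
G90
G00 X97.065 Y157.071
M3 S327
G1 X98.099 Y159.110 F4400
G1 X111.112 Y155.100 F4400
G1 X129.409 Y150.209 F4400
G1 X146.297 Y149.605 F4400
G1 X155.082 Y158.454 F4400
M5
G00 X138.443 Y155.645
M3 S473
G1 X237.804 Y155.645 F1839
G1 X237.804 Y104.157 F1839
G1 X138.443 Y104.157 F1839
G1 X138.443 Y155.645 F1839
M5
G00 X62.507 Y127.692
M3 S473
G1 X103.099 Y127.692 F1839
G1 X103.099 Y61.653 F1839
G1 X62.507 Y61.653 F1839
G1 X62.507 Y127.692 F1839
M5
G00 X0.000 Y0.000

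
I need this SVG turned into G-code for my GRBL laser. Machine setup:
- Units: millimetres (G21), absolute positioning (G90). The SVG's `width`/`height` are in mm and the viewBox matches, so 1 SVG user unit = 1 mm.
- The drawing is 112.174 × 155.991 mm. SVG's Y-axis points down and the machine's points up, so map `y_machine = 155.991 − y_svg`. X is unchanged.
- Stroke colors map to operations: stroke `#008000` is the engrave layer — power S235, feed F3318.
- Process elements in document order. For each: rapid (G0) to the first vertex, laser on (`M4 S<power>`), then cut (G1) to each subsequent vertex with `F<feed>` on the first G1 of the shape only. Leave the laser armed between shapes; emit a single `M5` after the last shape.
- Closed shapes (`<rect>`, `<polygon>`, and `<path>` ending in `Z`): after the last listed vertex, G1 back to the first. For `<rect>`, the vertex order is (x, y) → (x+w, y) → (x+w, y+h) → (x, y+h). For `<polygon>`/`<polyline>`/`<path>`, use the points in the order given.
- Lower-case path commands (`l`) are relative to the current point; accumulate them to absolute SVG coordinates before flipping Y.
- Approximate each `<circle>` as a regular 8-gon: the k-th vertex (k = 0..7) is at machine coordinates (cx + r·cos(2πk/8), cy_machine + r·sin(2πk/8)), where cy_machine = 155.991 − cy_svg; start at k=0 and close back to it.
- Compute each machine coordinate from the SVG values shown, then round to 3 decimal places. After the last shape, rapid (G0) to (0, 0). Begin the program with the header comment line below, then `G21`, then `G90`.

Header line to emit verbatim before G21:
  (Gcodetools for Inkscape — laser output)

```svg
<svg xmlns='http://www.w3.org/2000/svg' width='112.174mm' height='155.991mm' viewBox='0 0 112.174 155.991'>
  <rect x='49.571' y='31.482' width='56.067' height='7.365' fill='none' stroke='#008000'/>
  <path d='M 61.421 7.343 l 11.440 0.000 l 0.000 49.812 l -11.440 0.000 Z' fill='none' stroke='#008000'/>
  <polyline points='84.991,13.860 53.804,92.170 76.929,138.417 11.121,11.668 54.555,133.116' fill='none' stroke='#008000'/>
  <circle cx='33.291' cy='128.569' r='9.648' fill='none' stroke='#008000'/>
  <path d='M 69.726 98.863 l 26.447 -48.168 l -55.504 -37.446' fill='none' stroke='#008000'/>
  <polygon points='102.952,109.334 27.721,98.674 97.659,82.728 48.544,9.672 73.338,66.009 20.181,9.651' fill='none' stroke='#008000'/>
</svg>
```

(Gcodetools for Inkscape — laser output)
G21
G90
G0 X49.571 Y124.509
M4 S235
G1 X105.638 Y124.509 F3318
G1 X105.638 Y117.144
G1 X49.571 Y117.144
G1 X49.571 Y124.509
G0 X61.421 Y148.648
M4 S235
G1 X72.861 Y148.648 F3318
G1 X72.861 Y98.836
G1 X61.421 Y98.836
G1 X61.421 Y148.648
G0 X84.991 Y142.131
M4 S235
G1 X53.804 Y63.821 F3318
G1 X76.929 Y17.574
G1 X11.121 Y144.323
G1 X54.555 Y22.875
G0 X42.939 Y27.422
M4 S235
G1 X40.113 Y34.244 F3318
G1 X33.291 Y37.070
G1 X26.469 Y34.244
G1 X23.643 Y27.422
G1 X26.469 Y20.600
G1 X33.291 Y17.774
G1 X40.113 Y20.600
G1 X42.939 Y27.422
G0 X69.726 Y57.128
M4 S235
G1 X96.173 Y105.296 F3318
G1 X40.669 Y142.742
G0 X102.952 Y46.657
M4 S235
G1 X27.721 Y57.317 F3318
G1 X97.659 Y73.263
G1 X48.544 Y146.319
G1 X73.338 Y89.982
G1 X20.181 Y146.340
G1 X102.952 Y46.657
M5
G0 X0.000 Y0.000

Since the viewBox matches the mm dimensions, user units are millimetres directly. The only transform is the Y-flip y_m = 155.991 − y_svg.

Shape 1 is a rectangle drawn with `<rect>`. Its stroke #008000 means engrave at S235, F3318. After flipping Y the toolpath is (49.571,124.509) → (105.638,124.509) → (105.638,117.144) → (49.571,117.144) → (49.571,124.509), returning to the start.

Shape 2 is a rectangle drawn with `<path>`. Its stroke #008000 means engrave at S235, F3318. After flipping Y the toolpath is (61.421,148.648) → (72.861,148.648) → (72.861,98.836) → (61.421,98.836) → (61.421,148.648), returning to the start.

Shape 3 is a open polyline drawn with `<polyline>`. Its stroke #008000 means engrave at S235, F3318. After flipping Y the toolpath is (84.991,142.131) → (53.804,63.821) → (76.929,17.574) → (11.121,144.323) → (54.555,22.875).

Shape 4 is a circle drawn with `<circle>`. Its stroke #008000 means engrave at S235, F3318. After flipping Y the toolpath is (42.939,27.422) → (40.113,34.244) → (33.291,37.070) → (26.469,34.244) → (23.643,27.422) → (26.469,20.600) → (33.291,17.774) → (40.113,20.600) → (42.939,27.422), returning to the start.

Shape 5 is a open polyline drawn with `<path>`. Its stroke #008000 means engrave at S235, F3318. After flipping Y the toolpath is (69.726,57.128) → (96.173,105.296) → (40.669,142.742).

Shape 6 is a closed polygon drawn with `<polygon>`. Its stroke #008000 means engrave at S235, F3318. After flipping Y the toolpath is (102.952,46.657) → (27.721,57.317) → (97.659,73.263) → (48.544,146.319) → (73.338,89.982) → (20.181,146.340) → (102.952,46.657), returning to the start.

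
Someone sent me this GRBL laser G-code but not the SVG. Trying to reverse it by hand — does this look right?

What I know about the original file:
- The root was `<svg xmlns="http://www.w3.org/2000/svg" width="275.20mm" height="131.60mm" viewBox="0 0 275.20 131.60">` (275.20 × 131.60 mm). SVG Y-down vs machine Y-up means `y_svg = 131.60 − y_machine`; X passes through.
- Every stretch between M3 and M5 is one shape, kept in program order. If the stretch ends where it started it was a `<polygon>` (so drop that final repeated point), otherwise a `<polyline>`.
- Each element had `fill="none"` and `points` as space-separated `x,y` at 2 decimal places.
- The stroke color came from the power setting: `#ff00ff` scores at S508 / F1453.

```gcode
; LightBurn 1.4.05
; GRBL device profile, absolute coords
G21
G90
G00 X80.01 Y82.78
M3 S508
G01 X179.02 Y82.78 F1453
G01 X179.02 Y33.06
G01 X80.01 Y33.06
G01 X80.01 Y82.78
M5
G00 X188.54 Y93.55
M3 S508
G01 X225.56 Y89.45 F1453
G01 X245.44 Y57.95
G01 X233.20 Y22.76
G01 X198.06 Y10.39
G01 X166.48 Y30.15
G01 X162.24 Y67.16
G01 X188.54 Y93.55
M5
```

Machine Y-up, SVG Y-down with viewBox height 131.60, so y_svg = 131.60 − y_machine; X carries over. Every run uses S508, so all elements get stroke `#ff00ff` (score).

Run 1: The run returns to its start, so emit a `<polygon>` with points (Y-flipped): 80.01,48.82 179.02,48.82 179.02,98.54 80.01,98.54.

Run 2: The run returns to its start, so emit a `<polygon>` with points (Y-flipped): 188.54,38.05 225.56,42.15 245.44,73.65 233.20,108.84 198.06,121.21 166.48,101.45 162.24,64.44.

<svg xmlns="http://www.w3.org/2000/svg" width="275.20mm" height="131.60mm" viewBox="0 0 275.20 131.60">
  <polygon points="80.01,48.82 179.02,48.82 179.02,98.54 80.01,98.54" fill="none" stroke="#ff00ff"/>
  <polygon points="188.54,38.05 225.56,42.15 245.44,73.65 233.20,108.84 198.06,121.21 166.48,101.45 162.24,64.44" fill="none" stroke="#ff00ff"/>
</svg>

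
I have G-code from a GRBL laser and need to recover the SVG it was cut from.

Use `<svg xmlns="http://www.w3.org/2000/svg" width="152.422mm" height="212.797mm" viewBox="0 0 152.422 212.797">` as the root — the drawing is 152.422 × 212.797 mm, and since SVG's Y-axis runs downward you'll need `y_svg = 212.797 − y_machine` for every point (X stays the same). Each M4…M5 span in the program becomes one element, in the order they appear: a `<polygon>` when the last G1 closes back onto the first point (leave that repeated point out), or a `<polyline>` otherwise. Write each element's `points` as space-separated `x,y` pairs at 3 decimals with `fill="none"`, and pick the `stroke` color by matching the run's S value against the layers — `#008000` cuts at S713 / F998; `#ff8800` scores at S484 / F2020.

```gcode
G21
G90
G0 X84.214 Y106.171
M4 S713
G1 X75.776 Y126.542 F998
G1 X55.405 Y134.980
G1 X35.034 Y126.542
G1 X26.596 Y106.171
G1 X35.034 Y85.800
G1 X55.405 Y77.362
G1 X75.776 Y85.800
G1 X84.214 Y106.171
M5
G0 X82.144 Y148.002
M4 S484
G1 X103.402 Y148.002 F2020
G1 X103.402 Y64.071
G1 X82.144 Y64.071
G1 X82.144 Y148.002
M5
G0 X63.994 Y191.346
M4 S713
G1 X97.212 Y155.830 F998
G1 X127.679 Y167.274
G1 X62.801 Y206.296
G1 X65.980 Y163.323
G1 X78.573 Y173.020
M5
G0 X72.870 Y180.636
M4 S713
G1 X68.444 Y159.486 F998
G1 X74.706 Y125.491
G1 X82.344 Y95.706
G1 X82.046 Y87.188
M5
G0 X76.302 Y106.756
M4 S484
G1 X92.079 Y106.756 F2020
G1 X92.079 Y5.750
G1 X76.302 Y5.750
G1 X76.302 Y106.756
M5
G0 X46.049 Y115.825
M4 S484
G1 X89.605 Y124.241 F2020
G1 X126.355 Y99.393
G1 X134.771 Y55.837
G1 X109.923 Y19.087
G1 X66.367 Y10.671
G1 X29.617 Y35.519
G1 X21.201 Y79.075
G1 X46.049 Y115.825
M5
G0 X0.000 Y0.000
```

y_svg = 212.797 − y_m.

[1] S713→`#008000` (cut); closed run; points: 84.214,106.626 75.776,86.255 55.405,77.817 35.034,86.255 26.596,106.626 35.034,126.997 55.405,135.435 75.776,126.997

[2] S484→`#ff8800` (score); closed run; points: 82.144,64.795 103.402,64.795 103.402,148.726 82.144,148.726

[3] S713→`#008000` (cut); open run; points: 63.994,21.451 97.212,56.967 127.679,45.523 62.801,6.501 65.980,49.474 78.573,39.777

[4] S713→`#008000` (cut); open run; points: 72.870,32.161 68.444,53.311 74.706,87.306 82.344,117.091 82.046,125.609

[5] S484→`#ff8800` (score); closed run; points: 76.302,106.041 92.079,106.041 92.079,207.047 76.302,207.047

[6] S484→`#ff8800` (score); closed run; points: 46.049,96.972 89.605,88.556 126.355,113.404 134.771,156.960 109.923,193.710 66.367,202.126 29.617,177.278 21.201,133.722

<svg xmlns="http://www.w3.org/2000/svg" width="152.422mm" height="212.797mm" viewBox="0 0 152.422 212.797">
  <polygon points="84.214,106.626 75.776,86.255 55.405,77.817 35.034,86.255 26.596,106.626 35.034,126.997 55.405,135.435 75.776,126.997" fill="none" stroke="#008000"/>
  <polygon points="82.144,64.795 103.402,64.795 103.402,148.726 82.144,148.726" fill="none" stroke="#ff8800"/>
  <polyline points="63.994,21.451 97.212,56.967 127.679,45.523 62.801,6.501 65.980,49.474 78.573,39.777" fill="none" stroke="#008000"/>
  <polyline points="72.870,32.161 68.444,53.311 74.706,87.306 82.344,117.091 82.046,125.609" fill="none" stroke="#008000"/>
  <polygon points="76.302,106.041 92.079,106.041 92.079,207.047 76.302,207.047" fill="none" stroke="#ff8800"/>
  <polygon points="46.049,96.972 89.605,88.556 126.355,113.404 134.771,156.960 109.923,193.710 66.367,202.126 29.617,177.278 21.201,133.722" fill="none" stroke="#ff8800"/>
</svg>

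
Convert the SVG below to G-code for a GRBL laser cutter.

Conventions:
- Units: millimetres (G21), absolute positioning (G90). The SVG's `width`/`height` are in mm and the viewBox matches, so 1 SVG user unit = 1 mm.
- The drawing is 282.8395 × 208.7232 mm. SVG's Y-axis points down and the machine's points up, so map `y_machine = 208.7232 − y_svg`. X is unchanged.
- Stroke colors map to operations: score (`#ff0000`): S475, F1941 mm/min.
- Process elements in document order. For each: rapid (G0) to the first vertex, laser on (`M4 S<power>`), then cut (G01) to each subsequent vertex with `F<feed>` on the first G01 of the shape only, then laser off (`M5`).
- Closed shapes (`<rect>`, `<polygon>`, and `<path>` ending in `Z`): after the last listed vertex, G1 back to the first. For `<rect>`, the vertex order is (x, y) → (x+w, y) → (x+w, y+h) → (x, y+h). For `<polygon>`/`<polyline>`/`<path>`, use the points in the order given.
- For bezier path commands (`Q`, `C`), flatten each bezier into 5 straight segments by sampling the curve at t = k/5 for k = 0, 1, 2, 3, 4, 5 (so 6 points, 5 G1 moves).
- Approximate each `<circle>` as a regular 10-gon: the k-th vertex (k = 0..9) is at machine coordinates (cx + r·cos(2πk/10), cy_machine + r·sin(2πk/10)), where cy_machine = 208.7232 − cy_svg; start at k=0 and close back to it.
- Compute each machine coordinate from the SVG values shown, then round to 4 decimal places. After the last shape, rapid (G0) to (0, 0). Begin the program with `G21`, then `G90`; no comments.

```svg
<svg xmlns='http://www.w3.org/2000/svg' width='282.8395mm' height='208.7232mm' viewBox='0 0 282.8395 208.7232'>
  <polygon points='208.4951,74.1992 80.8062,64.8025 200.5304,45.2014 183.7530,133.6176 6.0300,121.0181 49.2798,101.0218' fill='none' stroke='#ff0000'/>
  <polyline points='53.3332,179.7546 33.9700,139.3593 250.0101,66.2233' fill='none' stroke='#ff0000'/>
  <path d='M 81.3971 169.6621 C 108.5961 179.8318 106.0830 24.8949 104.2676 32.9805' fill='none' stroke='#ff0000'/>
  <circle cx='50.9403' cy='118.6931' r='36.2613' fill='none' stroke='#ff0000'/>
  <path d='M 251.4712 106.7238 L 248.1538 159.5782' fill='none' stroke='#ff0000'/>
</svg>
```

G21
G90
G0 X208.4951 Y134.5240
M4 S475
G01 X80.8062 Y143.9207 F1941
G01 X200.5304 Y163.5218
G01 X183.7530 Y75.1056
G01 X6.0300 Y87.7051
G01 X49.2798 Y107.7014
G01 X208.4951 Y134.5240
M5
G0 X53.3332 Y28.9686
M4 S475
G01 X33.9700 Y69.3639 F1941
G01 X250.0101 Y142.4999
M5
G0 X81.3971 Y39.0611
M4 S475
G01 X94.3943 Y50.1470 F1941
G01 X101.7203 Y85.1084
G01 X104.8347 Y128.1949
G01 X105.1973 Y163.6564
G01 X104.2676 Y175.7427
M5
G0 X87.2016 Y90.0301
M4 S475
G01 X80.2763 Y111.3440 F1941
G01 X62.1457 Y124.5166
G01 X39.7349 Y124.5166
G01 X21.6043 Y111.3440
G01 X14.6790 Y90.0301
G01 X21.6043 Y68.7162
G01 X39.7349 Y55.5436
G01 X62.1457 Y55.5436
G01 X80.2763 Y68.7162
G01 X87.2016 Y90.0301
M5
G0 X251.4712 Y101.9994
M4 S475
G01 X248.1538 Y49.1450 F1941
M5
G0 X0.0000 Y0.0000

viewBox `0 0 282.8395 208.7232` with mm width/height → 1 unit = 1 mm. Flip: y_m = 208.7232 − y_svg.

**Shape 1** — `<polygon>` closed polygon, stroke `#ff0000` → score (S475, F1941). Machine vertices: (208.4951,134.5240) → (80.8062,143.9207) → (200.5304,163.5218) → (183.7530,75.1056) → (6.0300,87.7051) → (49.2798,107.7014) → (208.4951,134.5240). Closed: final G1 returns to the first vertex.

**Shape 2** — `<polyline>` open polyline, stroke `#ff0000` → score (S475, F1941). Machine vertices: (53.3332,28.9686) → (33.9700,69.3639) → (250.0101,142.4999). Open path.

**Shape 3** — `<path>` cubic bezier, stroke `#ff0000` → score (S475, F1941). Control points (SVG): P0=(81.3971,169.6621), P1=(108.5961,179.8318), P2=(106.0830,24.8949), P3=(104.2676,32.9805); sampled at t=k/5. Machine vertices: (81.3971,39.0611) → (94.3943,50.1470) → (101.7203,85.1084) → (104.8347,128.1949) → (105.1973,163.6564) → (104.2676,175.7427). Open path.

**Shape 4** — `<circle>` circle, stroke `#ff0000` → score (S475, F1941). Machine vertices: (87.2016,90.0301) → (80.2763,111.3440) → (62.1457,124.5166) → (39.7349,124.5166) → (21.6043,111.3440) → (14.6790,90.0301) → (21.6043,68.7162) → (39.7349,55.5436) → (62.1457,55.5436) → (80.2763,68.7162) → (87.2016,90.0301). Closed: final G1 returns to the first vertex.

**Shape 5** — `<path>` line segment, stroke `#ff0000` → score (S475, F1941). Machine vertices: (251.4712,101.9994) → (248.1538,49.1450). Open path.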